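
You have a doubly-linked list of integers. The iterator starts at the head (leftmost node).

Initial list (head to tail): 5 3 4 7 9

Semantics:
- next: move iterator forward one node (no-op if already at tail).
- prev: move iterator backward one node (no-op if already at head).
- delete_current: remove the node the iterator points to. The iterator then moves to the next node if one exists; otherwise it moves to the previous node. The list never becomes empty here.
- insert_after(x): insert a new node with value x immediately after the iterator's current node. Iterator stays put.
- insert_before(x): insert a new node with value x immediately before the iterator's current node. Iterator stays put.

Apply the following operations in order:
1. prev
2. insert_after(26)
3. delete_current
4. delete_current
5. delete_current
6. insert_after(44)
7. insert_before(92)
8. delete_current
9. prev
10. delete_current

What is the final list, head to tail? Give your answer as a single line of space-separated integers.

Answer: 44 7 9

Derivation:
After 1 (prev): list=[5, 3, 4, 7, 9] cursor@5
After 2 (insert_after(26)): list=[5, 26, 3, 4, 7, 9] cursor@5
After 3 (delete_current): list=[26, 3, 4, 7, 9] cursor@26
After 4 (delete_current): list=[3, 4, 7, 9] cursor@3
After 5 (delete_current): list=[4, 7, 9] cursor@4
After 6 (insert_after(44)): list=[4, 44, 7, 9] cursor@4
After 7 (insert_before(92)): list=[92, 4, 44, 7, 9] cursor@4
After 8 (delete_current): list=[92, 44, 7, 9] cursor@44
After 9 (prev): list=[92, 44, 7, 9] cursor@92
After 10 (delete_current): list=[44, 7, 9] cursor@44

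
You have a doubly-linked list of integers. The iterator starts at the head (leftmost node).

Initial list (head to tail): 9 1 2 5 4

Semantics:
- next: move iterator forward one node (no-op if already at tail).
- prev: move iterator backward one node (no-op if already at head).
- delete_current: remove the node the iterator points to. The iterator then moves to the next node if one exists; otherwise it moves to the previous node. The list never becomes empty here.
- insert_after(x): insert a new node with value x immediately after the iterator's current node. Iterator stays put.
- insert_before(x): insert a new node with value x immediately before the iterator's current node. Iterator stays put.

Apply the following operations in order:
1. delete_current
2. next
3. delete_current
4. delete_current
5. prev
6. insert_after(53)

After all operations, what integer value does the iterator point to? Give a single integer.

After 1 (delete_current): list=[1, 2, 5, 4] cursor@1
After 2 (next): list=[1, 2, 5, 4] cursor@2
After 3 (delete_current): list=[1, 5, 4] cursor@5
After 4 (delete_current): list=[1, 4] cursor@4
After 5 (prev): list=[1, 4] cursor@1
After 6 (insert_after(53)): list=[1, 53, 4] cursor@1

Answer: 1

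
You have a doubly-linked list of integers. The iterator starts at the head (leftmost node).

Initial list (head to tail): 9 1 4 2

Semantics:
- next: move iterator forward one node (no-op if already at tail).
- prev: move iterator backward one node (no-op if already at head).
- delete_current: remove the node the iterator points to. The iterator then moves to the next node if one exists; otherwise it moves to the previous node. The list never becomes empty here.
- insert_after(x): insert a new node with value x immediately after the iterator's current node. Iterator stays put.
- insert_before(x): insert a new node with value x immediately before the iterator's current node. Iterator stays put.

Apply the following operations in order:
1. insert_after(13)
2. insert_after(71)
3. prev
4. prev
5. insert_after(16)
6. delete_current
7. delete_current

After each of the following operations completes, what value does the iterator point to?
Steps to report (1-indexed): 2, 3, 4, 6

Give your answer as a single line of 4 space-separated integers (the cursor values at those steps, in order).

After 1 (insert_after(13)): list=[9, 13, 1, 4, 2] cursor@9
After 2 (insert_after(71)): list=[9, 71, 13, 1, 4, 2] cursor@9
After 3 (prev): list=[9, 71, 13, 1, 4, 2] cursor@9
After 4 (prev): list=[9, 71, 13, 1, 4, 2] cursor@9
After 5 (insert_after(16)): list=[9, 16, 71, 13, 1, 4, 2] cursor@9
After 6 (delete_current): list=[16, 71, 13, 1, 4, 2] cursor@16
After 7 (delete_current): list=[71, 13, 1, 4, 2] cursor@71

Answer: 9 9 9 16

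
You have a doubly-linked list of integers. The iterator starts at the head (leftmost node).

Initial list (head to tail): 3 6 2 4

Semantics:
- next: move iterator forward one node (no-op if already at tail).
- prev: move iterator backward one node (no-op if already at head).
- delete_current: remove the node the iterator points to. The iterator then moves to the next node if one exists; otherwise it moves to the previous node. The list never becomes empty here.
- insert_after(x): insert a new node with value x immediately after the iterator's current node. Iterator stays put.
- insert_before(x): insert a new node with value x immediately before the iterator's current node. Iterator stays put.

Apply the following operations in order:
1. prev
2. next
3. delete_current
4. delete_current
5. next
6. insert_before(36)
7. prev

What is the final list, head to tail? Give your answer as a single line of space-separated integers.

Answer: 3 36 4

Derivation:
After 1 (prev): list=[3, 6, 2, 4] cursor@3
After 2 (next): list=[3, 6, 2, 4] cursor@6
After 3 (delete_current): list=[3, 2, 4] cursor@2
After 4 (delete_current): list=[3, 4] cursor@4
After 5 (next): list=[3, 4] cursor@4
After 6 (insert_before(36)): list=[3, 36, 4] cursor@4
After 7 (prev): list=[3, 36, 4] cursor@36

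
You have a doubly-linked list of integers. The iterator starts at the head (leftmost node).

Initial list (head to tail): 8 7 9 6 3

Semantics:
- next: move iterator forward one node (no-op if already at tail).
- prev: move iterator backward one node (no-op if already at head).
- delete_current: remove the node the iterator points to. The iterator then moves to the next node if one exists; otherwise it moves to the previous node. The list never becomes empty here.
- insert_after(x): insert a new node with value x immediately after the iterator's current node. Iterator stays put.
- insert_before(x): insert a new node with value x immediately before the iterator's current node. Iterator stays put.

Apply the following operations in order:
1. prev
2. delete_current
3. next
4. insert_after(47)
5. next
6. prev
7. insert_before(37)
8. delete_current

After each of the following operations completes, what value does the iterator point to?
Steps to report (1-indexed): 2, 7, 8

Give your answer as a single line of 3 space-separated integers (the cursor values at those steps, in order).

After 1 (prev): list=[8, 7, 9, 6, 3] cursor@8
After 2 (delete_current): list=[7, 9, 6, 3] cursor@7
After 3 (next): list=[7, 9, 6, 3] cursor@9
After 4 (insert_after(47)): list=[7, 9, 47, 6, 3] cursor@9
After 5 (next): list=[7, 9, 47, 6, 3] cursor@47
After 6 (prev): list=[7, 9, 47, 6, 3] cursor@9
After 7 (insert_before(37)): list=[7, 37, 9, 47, 6, 3] cursor@9
After 8 (delete_current): list=[7, 37, 47, 6, 3] cursor@47

Answer: 7 9 47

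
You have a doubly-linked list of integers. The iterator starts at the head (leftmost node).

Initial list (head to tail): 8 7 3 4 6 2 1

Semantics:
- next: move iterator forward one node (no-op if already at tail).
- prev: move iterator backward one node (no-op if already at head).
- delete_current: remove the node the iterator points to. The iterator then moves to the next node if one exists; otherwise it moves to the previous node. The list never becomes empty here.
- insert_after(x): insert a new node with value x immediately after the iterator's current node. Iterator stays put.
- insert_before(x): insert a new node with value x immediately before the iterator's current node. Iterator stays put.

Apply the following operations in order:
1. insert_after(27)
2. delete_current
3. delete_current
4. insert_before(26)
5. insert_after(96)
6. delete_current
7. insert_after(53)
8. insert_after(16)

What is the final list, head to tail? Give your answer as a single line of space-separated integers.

After 1 (insert_after(27)): list=[8, 27, 7, 3, 4, 6, 2, 1] cursor@8
After 2 (delete_current): list=[27, 7, 3, 4, 6, 2, 1] cursor@27
After 3 (delete_current): list=[7, 3, 4, 6, 2, 1] cursor@7
After 4 (insert_before(26)): list=[26, 7, 3, 4, 6, 2, 1] cursor@7
After 5 (insert_after(96)): list=[26, 7, 96, 3, 4, 6, 2, 1] cursor@7
After 6 (delete_current): list=[26, 96, 3, 4, 6, 2, 1] cursor@96
After 7 (insert_after(53)): list=[26, 96, 53, 3, 4, 6, 2, 1] cursor@96
After 8 (insert_after(16)): list=[26, 96, 16, 53, 3, 4, 6, 2, 1] cursor@96

Answer: 26 96 16 53 3 4 6 2 1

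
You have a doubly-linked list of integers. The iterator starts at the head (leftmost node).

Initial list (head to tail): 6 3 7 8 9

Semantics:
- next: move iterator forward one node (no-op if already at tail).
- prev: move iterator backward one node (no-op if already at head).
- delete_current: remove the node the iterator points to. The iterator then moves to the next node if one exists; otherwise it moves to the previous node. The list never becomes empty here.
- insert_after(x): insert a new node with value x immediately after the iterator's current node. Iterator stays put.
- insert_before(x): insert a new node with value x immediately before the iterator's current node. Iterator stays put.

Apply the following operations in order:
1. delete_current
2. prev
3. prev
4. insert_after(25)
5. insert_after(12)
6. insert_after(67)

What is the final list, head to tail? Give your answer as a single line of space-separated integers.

Answer: 3 67 12 25 7 8 9

Derivation:
After 1 (delete_current): list=[3, 7, 8, 9] cursor@3
After 2 (prev): list=[3, 7, 8, 9] cursor@3
After 3 (prev): list=[3, 7, 8, 9] cursor@3
After 4 (insert_after(25)): list=[3, 25, 7, 8, 9] cursor@3
After 5 (insert_after(12)): list=[3, 12, 25, 7, 8, 9] cursor@3
After 6 (insert_after(67)): list=[3, 67, 12, 25, 7, 8, 9] cursor@3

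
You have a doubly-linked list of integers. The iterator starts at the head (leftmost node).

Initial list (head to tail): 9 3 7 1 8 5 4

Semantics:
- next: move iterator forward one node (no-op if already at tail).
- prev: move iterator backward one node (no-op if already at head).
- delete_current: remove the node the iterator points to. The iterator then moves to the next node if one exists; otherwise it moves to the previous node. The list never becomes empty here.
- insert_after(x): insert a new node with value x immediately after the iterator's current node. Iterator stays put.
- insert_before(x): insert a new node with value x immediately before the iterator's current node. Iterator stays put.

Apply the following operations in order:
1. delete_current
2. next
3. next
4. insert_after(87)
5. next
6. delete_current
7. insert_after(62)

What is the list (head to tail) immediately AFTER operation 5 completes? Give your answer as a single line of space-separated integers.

Answer: 3 7 1 87 8 5 4

Derivation:
After 1 (delete_current): list=[3, 7, 1, 8, 5, 4] cursor@3
After 2 (next): list=[3, 7, 1, 8, 5, 4] cursor@7
After 3 (next): list=[3, 7, 1, 8, 5, 4] cursor@1
After 4 (insert_after(87)): list=[3, 7, 1, 87, 8, 5, 4] cursor@1
After 5 (next): list=[3, 7, 1, 87, 8, 5, 4] cursor@87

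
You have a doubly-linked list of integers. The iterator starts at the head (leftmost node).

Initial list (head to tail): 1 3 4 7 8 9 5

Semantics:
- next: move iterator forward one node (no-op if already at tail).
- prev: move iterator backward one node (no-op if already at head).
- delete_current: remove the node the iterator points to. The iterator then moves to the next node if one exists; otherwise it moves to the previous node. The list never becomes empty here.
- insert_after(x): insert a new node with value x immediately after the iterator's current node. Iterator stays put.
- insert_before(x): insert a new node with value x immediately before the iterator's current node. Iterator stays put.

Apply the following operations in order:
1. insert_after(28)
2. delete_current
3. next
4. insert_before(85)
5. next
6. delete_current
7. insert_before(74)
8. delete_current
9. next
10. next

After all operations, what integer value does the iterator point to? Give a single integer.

After 1 (insert_after(28)): list=[1, 28, 3, 4, 7, 8, 9, 5] cursor@1
After 2 (delete_current): list=[28, 3, 4, 7, 8, 9, 5] cursor@28
After 3 (next): list=[28, 3, 4, 7, 8, 9, 5] cursor@3
After 4 (insert_before(85)): list=[28, 85, 3, 4, 7, 8, 9, 5] cursor@3
After 5 (next): list=[28, 85, 3, 4, 7, 8, 9, 5] cursor@4
After 6 (delete_current): list=[28, 85, 3, 7, 8, 9, 5] cursor@7
After 7 (insert_before(74)): list=[28, 85, 3, 74, 7, 8, 9, 5] cursor@7
After 8 (delete_current): list=[28, 85, 3, 74, 8, 9, 5] cursor@8
After 9 (next): list=[28, 85, 3, 74, 8, 9, 5] cursor@9
After 10 (next): list=[28, 85, 3, 74, 8, 9, 5] cursor@5

Answer: 5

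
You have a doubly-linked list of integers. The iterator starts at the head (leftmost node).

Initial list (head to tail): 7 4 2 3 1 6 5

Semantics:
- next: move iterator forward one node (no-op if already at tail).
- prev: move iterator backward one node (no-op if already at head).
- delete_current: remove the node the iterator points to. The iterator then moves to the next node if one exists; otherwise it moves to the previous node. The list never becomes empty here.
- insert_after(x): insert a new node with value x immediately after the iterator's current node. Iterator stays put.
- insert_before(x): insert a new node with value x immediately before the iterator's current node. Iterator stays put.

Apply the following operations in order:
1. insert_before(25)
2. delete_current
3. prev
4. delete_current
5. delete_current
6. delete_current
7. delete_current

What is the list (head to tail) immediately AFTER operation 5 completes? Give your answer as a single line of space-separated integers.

Answer: 2 3 1 6 5

Derivation:
After 1 (insert_before(25)): list=[25, 7, 4, 2, 3, 1, 6, 5] cursor@7
After 2 (delete_current): list=[25, 4, 2, 3, 1, 6, 5] cursor@4
After 3 (prev): list=[25, 4, 2, 3, 1, 6, 5] cursor@25
After 4 (delete_current): list=[4, 2, 3, 1, 6, 5] cursor@4
After 5 (delete_current): list=[2, 3, 1, 6, 5] cursor@2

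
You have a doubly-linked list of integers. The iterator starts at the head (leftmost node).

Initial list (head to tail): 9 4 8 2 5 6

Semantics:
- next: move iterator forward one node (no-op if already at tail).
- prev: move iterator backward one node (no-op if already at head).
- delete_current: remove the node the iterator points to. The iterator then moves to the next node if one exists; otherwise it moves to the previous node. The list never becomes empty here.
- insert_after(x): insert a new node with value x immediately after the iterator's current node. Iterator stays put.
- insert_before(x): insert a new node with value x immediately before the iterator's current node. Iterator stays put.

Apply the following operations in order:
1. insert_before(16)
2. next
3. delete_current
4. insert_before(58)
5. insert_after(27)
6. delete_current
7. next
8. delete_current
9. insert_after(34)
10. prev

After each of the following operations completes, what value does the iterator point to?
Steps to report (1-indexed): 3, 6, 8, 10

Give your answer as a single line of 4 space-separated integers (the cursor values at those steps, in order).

After 1 (insert_before(16)): list=[16, 9, 4, 8, 2, 5, 6] cursor@9
After 2 (next): list=[16, 9, 4, 8, 2, 5, 6] cursor@4
After 3 (delete_current): list=[16, 9, 8, 2, 5, 6] cursor@8
After 4 (insert_before(58)): list=[16, 9, 58, 8, 2, 5, 6] cursor@8
After 5 (insert_after(27)): list=[16, 9, 58, 8, 27, 2, 5, 6] cursor@8
After 6 (delete_current): list=[16, 9, 58, 27, 2, 5, 6] cursor@27
After 7 (next): list=[16, 9, 58, 27, 2, 5, 6] cursor@2
After 8 (delete_current): list=[16, 9, 58, 27, 5, 6] cursor@5
After 9 (insert_after(34)): list=[16, 9, 58, 27, 5, 34, 6] cursor@5
After 10 (prev): list=[16, 9, 58, 27, 5, 34, 6] cursor@27

Answer: 8 27 5 27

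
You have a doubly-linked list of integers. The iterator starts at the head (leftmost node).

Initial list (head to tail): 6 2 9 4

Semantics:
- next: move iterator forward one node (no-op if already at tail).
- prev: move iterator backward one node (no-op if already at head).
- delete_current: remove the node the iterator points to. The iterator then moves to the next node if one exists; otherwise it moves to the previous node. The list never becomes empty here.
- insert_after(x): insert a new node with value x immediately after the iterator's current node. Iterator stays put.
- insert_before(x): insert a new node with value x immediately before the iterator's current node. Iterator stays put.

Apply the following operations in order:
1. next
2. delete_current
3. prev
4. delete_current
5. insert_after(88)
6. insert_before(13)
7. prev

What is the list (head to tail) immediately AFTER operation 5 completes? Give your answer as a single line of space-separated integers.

Answer: 9 88 4

Derivation:
After 1 (next): list=[6, 2, 9, 4] cursor@2
After 2 (delete_current): list=[6, 9, 4] cursor@9
After 3 (prev): list=[6, 9, 4] cursor@6
After 4 (delete_current): list=[9, 4] cursor@9
After 5 (insert_after(88)): list=[9, 88, 4] cursor@9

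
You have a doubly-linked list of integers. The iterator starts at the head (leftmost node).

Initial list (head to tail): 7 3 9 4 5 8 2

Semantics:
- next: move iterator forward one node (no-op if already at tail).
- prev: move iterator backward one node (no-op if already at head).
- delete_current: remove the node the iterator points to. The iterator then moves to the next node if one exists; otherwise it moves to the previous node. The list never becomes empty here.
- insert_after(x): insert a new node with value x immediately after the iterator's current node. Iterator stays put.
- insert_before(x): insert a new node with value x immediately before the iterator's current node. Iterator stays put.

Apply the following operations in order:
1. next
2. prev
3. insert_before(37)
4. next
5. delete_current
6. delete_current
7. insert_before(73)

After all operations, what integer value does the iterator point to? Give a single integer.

Answer: 4

Derivation:
After 1 (next): list=[7, 3, 9, 4, 5, 8, 2] cursor@3
After 2 (prev): list=[7, 3, 9, 4, 5, 8, 2] cursor@7
After 3 (insert_before(37)): list=[37, 7, 3, 9, 4, 5, 8, 2] cursor@7
After 4 (next): list=[37, 7, 3, 9, 4, 5, 8, 2] cursor@3
After 5 (delete_current): list=[37, 7, 9, 4, 5, 8, 2] cursor@9
After 6 (delete_current): list=[37, 7, 4, 5, 8, 2] cursor@4
After 7 (insert_before(73)): list=[37, 7, 73, 4, 5, 8, 2] cursor@4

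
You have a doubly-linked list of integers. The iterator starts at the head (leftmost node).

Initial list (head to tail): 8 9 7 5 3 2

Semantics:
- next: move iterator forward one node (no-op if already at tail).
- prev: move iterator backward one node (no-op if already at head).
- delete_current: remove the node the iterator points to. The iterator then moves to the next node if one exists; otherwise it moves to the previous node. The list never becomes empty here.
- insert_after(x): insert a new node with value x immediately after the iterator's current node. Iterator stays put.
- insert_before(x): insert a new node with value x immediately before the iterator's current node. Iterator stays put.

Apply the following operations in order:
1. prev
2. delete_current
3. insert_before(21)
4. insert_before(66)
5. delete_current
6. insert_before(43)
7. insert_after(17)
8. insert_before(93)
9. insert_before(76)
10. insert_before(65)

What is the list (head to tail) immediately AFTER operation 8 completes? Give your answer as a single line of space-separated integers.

After 1 (prev): list=[8, 9, 7, 5, 3, 2] cursor@8
After 2 (delete_current): list=[9, 7, 5, 3, 2] cursor@9
After 3 (insert_before(21)): list=[21, 9, 7, 5, 3, 2] cursor@9
After 4 (insert_before(66)): list=[21, 66, 9, 7, 5, 3, 2] cursor@9
After 5 (delete_current): list=[21, 66, 7, 5, 3, 2] cursor@7
After 6 (insert_before(43)): list=[21, 66, 43, 7, 5, 3, 2] cursor@7
After 7 (insert_after(17)): list=[21, 66, 43, 7, 17, 5, 3, 2] cursor@7
After 8 (insert_before(93)): list=[21, 66, 43, 93, 7, 17, 5, 3, 2] cursor@7

Answer: 21 66 43 93 7 17 5 3 2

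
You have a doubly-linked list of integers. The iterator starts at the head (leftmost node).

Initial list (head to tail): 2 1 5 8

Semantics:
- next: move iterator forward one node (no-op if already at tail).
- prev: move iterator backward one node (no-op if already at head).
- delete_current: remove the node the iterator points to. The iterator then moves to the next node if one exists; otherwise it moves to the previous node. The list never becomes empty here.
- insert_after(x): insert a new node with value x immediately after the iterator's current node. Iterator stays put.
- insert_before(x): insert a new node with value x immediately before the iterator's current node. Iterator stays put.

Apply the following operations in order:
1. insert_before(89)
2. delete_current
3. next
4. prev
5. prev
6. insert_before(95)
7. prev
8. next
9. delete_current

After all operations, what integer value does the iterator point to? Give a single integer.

After 1 (insert_before(89)): list=[89, 2, 1, 5, 8] cursor@2
After 2 (delete_current): list=[89, 1, 5, 8] cursor@1
After 3 (next): list=[89, 1, 5, 8] cursor@5
After 4 (prev): list=[89, 1, 5, 8] cursor@1
After 5 (prev): list=[89, 1, 5, 8] cursor@89
After 6 (insert_before(95)): list=[95, 89, 1, 5, 8] cursor@89
After 7 (prev): list=[95, 89, 1, 5, 8] cursor@95
After 8 (next): list=[95, 89, 1, 5, 8] cursor@89
After 9 (delete_current): list=[95, 1, 5, 8] cursor@1

Answer: 1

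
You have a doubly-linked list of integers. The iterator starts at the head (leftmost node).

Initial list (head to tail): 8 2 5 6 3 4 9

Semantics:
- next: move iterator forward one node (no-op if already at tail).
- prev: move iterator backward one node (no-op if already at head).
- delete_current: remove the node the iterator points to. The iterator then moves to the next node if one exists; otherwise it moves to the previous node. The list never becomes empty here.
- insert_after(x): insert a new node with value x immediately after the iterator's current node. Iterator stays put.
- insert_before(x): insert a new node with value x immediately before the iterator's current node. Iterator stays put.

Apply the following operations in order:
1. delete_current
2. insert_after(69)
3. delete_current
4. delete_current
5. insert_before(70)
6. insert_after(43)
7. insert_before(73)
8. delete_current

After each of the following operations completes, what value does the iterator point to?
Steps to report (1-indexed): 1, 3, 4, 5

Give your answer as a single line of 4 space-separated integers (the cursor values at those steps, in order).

After 1 (delete_current): list=[2, 5, 6, 3, 4, 9] cursor@2
After 2 (insert_after(69)): list=[2, 69, 5, 6, 3, 4, 9] cursor@2
After 3 (delete_current): list=[69, 5, 6, 3, 4, 9] cursor@69
After 4 (delete_current): list=[5, 6, 3, 4, 9] cursor@5
After 5 (insert_before(70)): list=[70, 5, 6, 3, 4, 9] cursor@5
After 6 (insert_after(43)): list=[70, 5, 43, 6, 3, 4, 9] cursor@5
After 7 (insert_before(73)): list=[70, 73, 5, 43, 6, 3, 4, 9] cursor@5
After 8 (delete_current): list=[70, 73, 43, 6, 3, 4, 9] cursor@43

Answer: 2 69 5 5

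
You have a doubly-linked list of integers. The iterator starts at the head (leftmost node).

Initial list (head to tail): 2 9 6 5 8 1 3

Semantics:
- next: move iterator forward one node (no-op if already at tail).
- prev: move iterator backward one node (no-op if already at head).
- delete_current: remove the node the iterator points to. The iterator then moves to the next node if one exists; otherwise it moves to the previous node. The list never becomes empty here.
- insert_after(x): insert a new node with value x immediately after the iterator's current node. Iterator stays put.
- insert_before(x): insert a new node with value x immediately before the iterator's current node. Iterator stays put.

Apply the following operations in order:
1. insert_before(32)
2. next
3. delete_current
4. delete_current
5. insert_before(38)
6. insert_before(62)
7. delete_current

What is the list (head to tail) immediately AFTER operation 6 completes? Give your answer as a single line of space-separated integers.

After 1 (insert_before(32)): list=[32, 2, 9, 6, 5, 8, 1, 3] cursor@2
After 2 (next): list=[32, 2, 9, 6, 5, 8, 1, 3] cursor@9
After 3 (delete_current): list=[32, 2, 6, 5, 8, 1, 3] cursor@6
After 4 (delete_current): list=[32, 2, 5, 8, 1, 3] cursor@5
After 5 (insert_before(38)): list=[32, 2, 38, 5, 8, 1, 3] cursor@5
After 6 (insert_before(62)): list=[32, 2, 38, 62, 5, 8, 1, 3] cursor@5

Answer: 32 2 38 62 5 8 1 3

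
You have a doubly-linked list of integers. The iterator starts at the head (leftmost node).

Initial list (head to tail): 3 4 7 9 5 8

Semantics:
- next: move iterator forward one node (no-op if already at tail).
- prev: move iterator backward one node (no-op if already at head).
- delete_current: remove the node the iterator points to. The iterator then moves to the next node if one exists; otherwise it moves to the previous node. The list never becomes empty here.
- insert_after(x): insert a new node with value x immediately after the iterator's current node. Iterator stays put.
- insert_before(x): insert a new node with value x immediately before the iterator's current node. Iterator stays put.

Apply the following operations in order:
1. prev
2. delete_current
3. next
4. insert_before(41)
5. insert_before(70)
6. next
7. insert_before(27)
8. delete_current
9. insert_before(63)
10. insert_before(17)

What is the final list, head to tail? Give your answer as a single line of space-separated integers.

After 1 (prev): list=[3, 4, 7, 9, 5, 8] cursor@3
After 2 (delete_current): list=[4, 7, 9, 5, 8] cursor@4
After 3 (next): list=[4, 7, 9, 5, 8] cursor@7
After 4 (insert_before(41)): list=[4, 41, 7, 9, 5, 8] cursor@7
After 5 (insert_before(70)): list=[4, 41, 70, 7, 9, 5, 8] cursor@7
After 6 (next): list=[4, 41, 70, 7, 9, 5, 8] cursor@9
After 7 (insert_before(27)): list=[4, 41, 70, 7, 27, 9, 5, 8] cursor@9
After 8 (delete_current): list=[4, 41, 70, 7, 27, 5, 8] cursor@5
After 9 (insert_before(63)): list=[4, 41, 70, 7, 27, 63, 5, 8] cursor@5
After 10 (insert_before(17)): list=[4, 41, 70, 7, 27, 63, 17, 5, 8] cursor@5

Answer: 4 41 70 7 27 63 17 5 8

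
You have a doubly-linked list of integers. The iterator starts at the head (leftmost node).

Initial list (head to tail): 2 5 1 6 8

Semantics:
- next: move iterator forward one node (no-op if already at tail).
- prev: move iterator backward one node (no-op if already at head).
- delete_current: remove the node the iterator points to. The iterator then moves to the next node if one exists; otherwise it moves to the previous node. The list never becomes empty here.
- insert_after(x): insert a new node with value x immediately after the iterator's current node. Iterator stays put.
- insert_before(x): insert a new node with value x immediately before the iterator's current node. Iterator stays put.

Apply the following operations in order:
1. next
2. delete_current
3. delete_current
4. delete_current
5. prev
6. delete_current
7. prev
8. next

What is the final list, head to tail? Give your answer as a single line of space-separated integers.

Answer: 8

Derivation:
After 1 (next): list=[2, 5, 1, 6, 8] cursor@5
After 2 (delete_current): list=[2, 1, 6, 8] cursor@1
After 3 (delete_current): list=[2, 6, 8] cursor@6
After 4 (delete_current): list=[2, 8] cursor@8
After 5 (prev): list=[2, 8] cursor@2
After 6 (delete_current): list=[8] cursor@8
After 7 (prev): list=[8] cursor@8
After 8 (next): list=[8] cursor@8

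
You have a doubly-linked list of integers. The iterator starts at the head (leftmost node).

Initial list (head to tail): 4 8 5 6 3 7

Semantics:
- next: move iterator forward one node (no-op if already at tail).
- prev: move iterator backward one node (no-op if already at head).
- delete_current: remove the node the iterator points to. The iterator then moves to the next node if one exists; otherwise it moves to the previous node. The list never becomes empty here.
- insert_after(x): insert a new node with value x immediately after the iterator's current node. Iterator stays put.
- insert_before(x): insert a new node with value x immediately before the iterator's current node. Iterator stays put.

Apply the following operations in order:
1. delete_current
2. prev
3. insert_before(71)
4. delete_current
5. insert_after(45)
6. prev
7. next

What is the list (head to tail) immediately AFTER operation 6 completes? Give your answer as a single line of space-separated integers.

After 1 (delete_current): list=[8, 5, 6, 3, 7] cursor@8
After 2 (prev): list=[8, 5, 6, 3, 7] cursor@8
After 3 (insert_before(71)): list=[71, 8, 5, 6, 3, 7] cursor@8
After 4 (delete_current): list=[71, 5, 6, 3, 7] cursor@5
After 5 (insert_after(45)): list=[71, 5, 45, 6, 3, 7] cursor@5
After 6 (prev): list=[71, 5, 45, 6, 3, 7] cursor@71

Answer: 71 5 45 6 3 7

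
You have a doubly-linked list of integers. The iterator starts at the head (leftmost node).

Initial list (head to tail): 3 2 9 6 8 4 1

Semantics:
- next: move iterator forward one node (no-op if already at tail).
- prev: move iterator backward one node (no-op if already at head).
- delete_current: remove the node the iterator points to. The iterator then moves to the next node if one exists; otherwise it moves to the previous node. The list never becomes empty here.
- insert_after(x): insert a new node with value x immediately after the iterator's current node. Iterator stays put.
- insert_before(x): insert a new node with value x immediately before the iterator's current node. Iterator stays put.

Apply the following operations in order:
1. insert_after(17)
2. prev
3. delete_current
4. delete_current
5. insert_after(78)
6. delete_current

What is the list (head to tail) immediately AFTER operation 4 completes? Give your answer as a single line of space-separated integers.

After 1 (insert_after(17)): list=[3, 17, 2, 9, 6, 8, 4, 1] cursor@3
After 2 (prev): list=[3, 17, 2, 9, 6, 8, 4, 1] cursor@3
After 3 (delete_current): list=[17, 2, 9, 6, 8, 4, 1] cursor@17
After 4 (delete_current): list=[2, 9, 6, 8, 4, 1] cursor@2

Answer: 2 9 6 8 4 1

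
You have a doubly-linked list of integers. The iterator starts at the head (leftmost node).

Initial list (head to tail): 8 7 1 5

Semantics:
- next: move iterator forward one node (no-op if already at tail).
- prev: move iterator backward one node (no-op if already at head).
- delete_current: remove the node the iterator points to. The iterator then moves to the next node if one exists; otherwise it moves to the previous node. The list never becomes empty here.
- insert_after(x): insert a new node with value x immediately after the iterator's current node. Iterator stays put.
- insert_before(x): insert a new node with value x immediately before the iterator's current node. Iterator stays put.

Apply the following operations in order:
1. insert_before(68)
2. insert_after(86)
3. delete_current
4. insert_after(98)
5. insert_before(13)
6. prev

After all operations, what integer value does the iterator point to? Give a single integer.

After 1 (insert_before(68)): list=[68, 8, 7, 1, 5] cursor@8
After 2 (insert_after(86)): list=[68, 8, 86, 7, 1, 5] cursor@8
After 3 (delete_current): list=[68, 86, 7, 1, 5] cursor@86
After 4 (insert_after(98)): list=[68, 86, 98, 7, 1, 5] cursor@86
After 5 (insert_before(13)): list=[68, 13, 86, 98, 7, 1, 5] cursor@86
After 6 (prev): list=[68, 13, 86, 98, 7, 1, 5] cursor@13

Answer: 13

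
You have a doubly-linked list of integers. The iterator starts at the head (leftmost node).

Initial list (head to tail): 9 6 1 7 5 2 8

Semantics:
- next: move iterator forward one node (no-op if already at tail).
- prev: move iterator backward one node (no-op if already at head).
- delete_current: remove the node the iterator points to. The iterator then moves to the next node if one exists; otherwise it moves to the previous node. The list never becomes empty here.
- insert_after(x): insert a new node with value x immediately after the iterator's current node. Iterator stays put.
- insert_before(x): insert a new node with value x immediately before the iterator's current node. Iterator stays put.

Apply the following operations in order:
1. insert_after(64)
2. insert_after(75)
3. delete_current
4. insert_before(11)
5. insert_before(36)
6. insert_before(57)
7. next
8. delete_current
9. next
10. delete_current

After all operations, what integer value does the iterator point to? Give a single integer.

Answer: 7

Derivation:
After 1 (insert_after(64)): list=[9, 64, 6, 1, 7, 5, 2, 8] cursor@9
After 2 (insert_after(75)): list=[9, 75, 64, 6, 1, 7, 5, 2, 8] cursor@9
After 3 (delete_current): list=[75, 64, 6, 1, 7, 5, 2, 8] cursor@75
After 4 (insert_before(11)): list=[11, 75, 64, 6, 1, 7, 5, 2, 8] cursor@75
After 5 (insert_before(36)): list=[11, 36, 75, 64, 6, 1, 7, 5, 2, 8] cursor@75
After 6 (insert_before(57)): list=[11, 36, 57, 75, 64, 6, 1, 7, 5, 2, 8] cursor@75
After 7 (next): list=[11, 36, 57, 75, 64, 6, 1, 7, 5, 2, 8] cursor@64
After 8 (delete_current): list=[11, 36, 57, 75, 6, 1, 7, 5, 2, 8] cursor@6
After 9 (next): list=[11, 36, 57, 75, 6, 1, 7, 5, 2, 8] cursor@1
After 10 (delete_current): list=[11, 36, 57, 75, 6, 7, 5, 2, 8] cursor@7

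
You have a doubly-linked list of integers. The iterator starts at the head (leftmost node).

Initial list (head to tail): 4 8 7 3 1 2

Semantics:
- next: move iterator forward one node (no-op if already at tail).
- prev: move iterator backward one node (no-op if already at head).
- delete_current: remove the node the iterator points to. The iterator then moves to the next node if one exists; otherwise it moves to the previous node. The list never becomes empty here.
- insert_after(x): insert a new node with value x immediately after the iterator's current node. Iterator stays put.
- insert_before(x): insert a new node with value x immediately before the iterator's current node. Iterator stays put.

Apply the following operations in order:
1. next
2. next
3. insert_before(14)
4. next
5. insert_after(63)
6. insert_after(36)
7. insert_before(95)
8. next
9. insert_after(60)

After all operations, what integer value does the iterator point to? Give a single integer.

After 1 (next): list=[4, 8, 7, 3, 1, 2] cursor@8
After 2 (next): list=[4, 8, 7, 3, 1, 2] cursor@7
After 3 (insert_before(14)): list=[4, 8, 14, 7, 3, 1, 2] cursor@7
After 4 (next): list=[4, 8, 14, 7, 3, 1, 2] cursor@3
After 5 (insert_after(63)): list=[4, 8, 14, 7, 3, 63, 1, 2] cursor@3
After 6 (insert_after(36)): list=[4, 8, 14, 7, 3, 36, 63, 1, 2] cursor@3
After 7 (insert_before(95)): list=[4, 8, 14, 7, 95, 3, 36, 63, 1, 2] cursor@3
After 8 (next): list=[4, 8, 14, 7, 95, 3, 36, 63, 1, 2] cursor@36
After 9 (insert_after(60)): list=[4, 8, 14, 7, 95, 3, 36, 60, 63, 1, 2] cursor@36

Answer: 36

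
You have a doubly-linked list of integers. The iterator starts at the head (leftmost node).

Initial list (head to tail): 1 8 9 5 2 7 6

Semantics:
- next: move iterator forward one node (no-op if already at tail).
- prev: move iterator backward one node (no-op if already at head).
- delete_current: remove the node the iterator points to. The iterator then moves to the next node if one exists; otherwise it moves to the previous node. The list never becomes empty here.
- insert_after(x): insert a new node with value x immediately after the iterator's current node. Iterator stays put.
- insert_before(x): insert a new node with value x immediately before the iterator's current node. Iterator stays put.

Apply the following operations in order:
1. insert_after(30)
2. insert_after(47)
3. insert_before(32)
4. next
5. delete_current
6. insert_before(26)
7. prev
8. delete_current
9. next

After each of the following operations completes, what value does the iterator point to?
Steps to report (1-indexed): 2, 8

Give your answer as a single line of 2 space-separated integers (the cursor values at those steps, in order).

After 1 (insert_after(30)): list=[1, 30, 8, 9, 5, 2, 7, 6] cursor@1
After 2 (insert_after(47)): list=[1, 47, 30, 8, 9, 5, 2, 7, 6] cursor@1
After 3 (insert_before(32)): list=[32, 1, 47, 30, 8, 9, 5, 2, 7, 6] cursor@1
After 4 (next): list=[32, 1, 47, 30, 8, 9, 5, 2, 7, 6] cursor@47
After 5 (delete_current): list=[32, 1, 30, 8, 9, 5, 2, 7, 6] cursor@30
After 6 (insert_before(26)): list=[32, 1, 26, 30, 8, 9, 5, 2, 7, 6] cursor@30
After 7 (prev): list=[32, 1, 26, 30, 8, 9, 5, 2, 7, 6] cursor@26
After 8 (delete_current): list=[32, 1, 30, 8, 9, 5, 2, 7, 6] cursor@30
After 9 (next): list=[32, 1, 30, 8, 9, 5, 2, 7, 6] cursor@8

Answer: 1 30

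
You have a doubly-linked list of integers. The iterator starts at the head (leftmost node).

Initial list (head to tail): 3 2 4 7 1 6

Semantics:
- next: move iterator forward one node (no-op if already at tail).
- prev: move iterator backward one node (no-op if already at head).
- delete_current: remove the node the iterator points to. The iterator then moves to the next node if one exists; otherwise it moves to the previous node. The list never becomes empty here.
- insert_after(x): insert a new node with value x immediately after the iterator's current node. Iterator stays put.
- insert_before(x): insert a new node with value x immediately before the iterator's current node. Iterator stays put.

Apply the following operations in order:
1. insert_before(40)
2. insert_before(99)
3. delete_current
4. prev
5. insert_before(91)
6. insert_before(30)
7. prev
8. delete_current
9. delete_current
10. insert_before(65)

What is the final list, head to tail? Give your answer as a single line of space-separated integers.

After 1 (insert_before(40)): list=[40, 3, 2, 4, 7, 1, 6] cursor@3
After 2 (insert_before(99)): list=[40, 99, 3, 2, 4, 7, 1, 6] cursor@3
After 3 (delete_current): list=[40, 99, 2, 4, 7, 1, 6] cursor@2
After 4 (prev): list=[40, 99, 2, 4, 7, 1, 6] cursor@99
After 5 (insert_before(91)): list=[40, 91, 99, 2, 4, 7, 1, 6] cursor@99
After 6 (insert_before(30)): list=[40, 91, 30, 99, 2, 4, 7, 1, 6] cursor@99
After 7 (prev): list=[40, 91, 30, 99, 2, 4, 7, 1, 6] cursor@30
After 8 (delete_current): list=[40, 91, 99, 2, 4, 7, 1, 6] cursor@99
After 9 (delete_current): list=[40, 91, 2, 4, 7, 1, 6] cursor@2
After 10 (insert_before(65)): list=[40, 91, 65, 2, 4, 7, 1, 6] cursor@2

Answer: 40 91 65 2 4 7 1 6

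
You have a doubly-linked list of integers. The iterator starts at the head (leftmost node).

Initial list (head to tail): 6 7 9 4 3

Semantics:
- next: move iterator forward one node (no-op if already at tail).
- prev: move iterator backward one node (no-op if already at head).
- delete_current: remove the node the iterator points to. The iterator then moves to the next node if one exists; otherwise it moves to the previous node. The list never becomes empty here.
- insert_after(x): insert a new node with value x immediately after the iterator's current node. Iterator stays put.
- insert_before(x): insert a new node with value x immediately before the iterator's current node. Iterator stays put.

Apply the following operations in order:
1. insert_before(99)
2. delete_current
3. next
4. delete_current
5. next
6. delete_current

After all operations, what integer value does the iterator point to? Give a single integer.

After 1 (insert_before(99)): list=[99, 6, 7, 9, 4, 3] cursor@6
After 2 (delete_current): list=[99, 7, 9, 4, 3] cursor@7
After 3 (next): list=[99, 7, 9, 4, 3] cursor@9
After 4 (delete_current): list=[99, 7, 4, 3] cursor@4
After 5 (next): list=[99, 7, 4, 3] cursor@3
After 6 (delete_current): list=[99, 7, 4] cursor@4

Answer: 4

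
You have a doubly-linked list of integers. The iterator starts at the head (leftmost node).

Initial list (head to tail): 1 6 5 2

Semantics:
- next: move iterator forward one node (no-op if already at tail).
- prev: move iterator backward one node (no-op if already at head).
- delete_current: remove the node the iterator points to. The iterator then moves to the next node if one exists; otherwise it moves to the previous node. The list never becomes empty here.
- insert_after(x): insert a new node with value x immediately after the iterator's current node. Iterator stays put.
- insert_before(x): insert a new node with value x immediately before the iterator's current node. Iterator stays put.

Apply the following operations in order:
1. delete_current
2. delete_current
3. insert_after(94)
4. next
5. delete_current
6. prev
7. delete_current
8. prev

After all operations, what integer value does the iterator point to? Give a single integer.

After 1 (delete_current): list=[6, 5, 2] cursor@6
After 2 (delete_current): list=[5, 2] cursor@5
After 3 (insert_after(94)): list=[5, 94, 2] cursor@5
After 4 (next): list=[5, 94, 2] cursor@94
After 5 (delete_current): list=[5, 2] cursor@2
After 6 (prev): list=[5, 2] cursor@5
After 7 (delete_current): list=[2] cursor@2
After 8 (prev): list=[2] cursor@2

Answer: 2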